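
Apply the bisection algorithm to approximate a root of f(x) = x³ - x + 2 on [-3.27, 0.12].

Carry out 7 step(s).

f(x) = x³ - x + 2
Initial interval: [-3.27, 0.12]

Iteration 1:
  c_1 = (-3.270000 + 0.120000)/2 = -1.575000
  f(c_1) = f(-1.575000) = -0.331984
  f(a) × f(c) ≥ 0, new interval: [-1.575000, 0.120000]
Iteration 2:
  c_2 = (-1.575000 + 0.120000)/2 = -0.727500
  f(c_2) = f(-0.727500) = 2.342466
  f(a) × f(c) < 0, new interval: [-1.575000, -0.727500]
Iteration 3:
  c_3 = (-1.575000 + (-0.727500))/2 = -1.151250
  f(c_3) = f(-1.151250) = 1.625410
  f(a) × f(c) < 0, new interval: [-1.575000, -1.151250]
Iteration 4:
  c_4 = (-1.575000 + (-1.151250))/2 = -1.363125
  f(c_4) = f(-1.363125) = 0.830289
  f(a) × f(c) < 0, new interval: [-1.575000, -1.363125]
Iteration 5:
  c_5 = (-1.575000 + (-1.363125))/2 = -1.469063
  f(c_5) = f(-1.469063) = 0.298613
  f(a) × f(c) < 0, new interval: [-1.575000, -1.469063]
Iteration 6:
  c_6 = (-1.575000 + (-1.469063))/2 = -1.522031
  f(c_6) = f(-1.522031) = -0.003875
  f(a) × f(c) ≥ 0, new interval: [-1.522031, -1.469063]
Iteration 7:
  c_7 = (-1.522031 + (-1.469063))/2 = -1.495547
  f(c_7) = f(-1.495547) = 0.150516
  f(a) × f(c) < 0, new interval: [-1.522031, -1.495547]

After 7 iteration(s), the approximation is c_7 = -1.495547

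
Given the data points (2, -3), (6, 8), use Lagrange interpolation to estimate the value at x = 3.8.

Lagrange interpolation formula:
P(x) = Σ yᵢ × Lᵢ(x)
where Lᵢ(x) = Π_{j≠i} (x - xⱼ)/(xᵢ - xⱼ)

L_0(3.8) = (3.8 - 6)/(2 - 6) = 0.550000
L_1(3.8) = (3.8 - 2)/(6 - 2) = 0.450000

P(3.8) = (-3)×L_0(3.8) + 8×L_1(3.8)
P(3.8) = 1.950000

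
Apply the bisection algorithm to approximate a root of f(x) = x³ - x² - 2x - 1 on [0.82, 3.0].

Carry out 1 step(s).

f(x) = x³ - x² - 2x - 1
Initial interval: [0.82, 3.0]

Iteration 1:
  c_1 = (0.820000 + 3.000000)/2 = 1.910000
  f(c_1) = f(1.910000) = -1.500229
  f(a) × f(c) ≥ 0, new interval: [1.910000, 3.000000]

After 1 iteration(s), the approximation is c_1 = 1.910000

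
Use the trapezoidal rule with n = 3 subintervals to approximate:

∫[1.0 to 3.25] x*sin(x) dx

f(x) = x*sin(x)
a = 1.0, b = 3.25, n = 3
h = (b - a)/n = 0.750000

Trapezoidal rule: (h/2)[f(x₀) + 2f(x₁) + 2f(x₂) + ... + f(xₙ)]

x_0 = 1.0000, f(x_0) = 0.841471, coefficient = 1
x_1 = 1.7500, f(x_1) = 1.721975, coefficient = 2
x_2 = 2.5000, f(x_2) = 1.496180, coefficient = 2
x_3 = 3.2500, f(x_3) = -0.351634, coefficient = 1

I ≈ (0.750000/2) × 6.926148 = 2.597306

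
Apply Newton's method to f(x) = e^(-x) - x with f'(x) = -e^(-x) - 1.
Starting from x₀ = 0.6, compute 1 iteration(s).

f(x) = e^(-x) - x
f'(x) = -e^(-x) - 1
x₀ = 0.6

Newton-Raphson formula: x_{n+1} = x_n - f(x_n)/f'(x_n)

Iteration 1:
  f(0.600000) = -0.051188
  f'(0.600000) = -1.548812
  x_1 = 0.600000 - (-0.051188)/(-1.548812) = 0.566950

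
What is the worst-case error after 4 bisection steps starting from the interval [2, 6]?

Bisection error bound: |error| ≤ (b-a)/2^n
|error| ≤ (6 - 2)/2^4 = 4/2^4
|error| ≤ 0.2500000000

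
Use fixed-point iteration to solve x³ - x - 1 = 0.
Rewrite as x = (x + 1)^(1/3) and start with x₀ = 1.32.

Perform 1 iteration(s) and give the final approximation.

Equation: x³ - x - 1 = 0
Fixed-point form: x = (x + 1)^(1/3)
x₀ = 1.32

x_1 = g(1.320000) = 1.323821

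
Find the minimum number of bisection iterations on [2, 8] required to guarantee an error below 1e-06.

We need (b-a)/2^n ≤ 1e-06
(8 - 2)/2^n ≤ 1e-06
6/2^n ≤ 1e-06
2^n ≥ 6000000
n ≥ log₂(6000000) = 22.52
n ≥ 23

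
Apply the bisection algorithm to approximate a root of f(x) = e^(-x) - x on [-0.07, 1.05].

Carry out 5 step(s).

f(x) = e^(-x) - x
Initial interval: [-0.07, 1.05]

Iteration 1:
  c_1 = (-0.070000 + 1.050000)/2 = 0.490000
  f(c_1) = f(0.490000) = 0.122626
  f(a) × f(c) ≥ 0, new interval: [0.490000, 1.050000]
Iteration 2:
  c_2 = (0.490000 + 1.050000)/2 = 0.770000
  f(c_2) = f(0.770000) = -0.306987
  f(a) × f(c) < 0, new interval: [0.490000, 0.770000]
Iteration 3:
  c_3 = (0.490000 + 0.770000)/2 = 0.630000
  f(c_3) = f(0.630000) = -0.097408
  f(a) × f(c) < 0, new interval: [0.490000, 0.630000]
Iteration 4:
  c_4 = (0.490000 + 0.630000)/2 = 0.560000
  f(c_4) = f(0.560000) = 0.011209
  f(a) × f(c) ≥ 0, new interval: [0.560000, 0.630000]
Iteration 5:
  c_5 = (0.560000 + 0.630000)/2 = 0.595000
  f(c_5) = f(0.595000) = -0.043437
  f(a) × f(c) < 0, new interval: [0.560000, 0.595000]

After 5 iteration(s), the approximation is c_5 = 0.595000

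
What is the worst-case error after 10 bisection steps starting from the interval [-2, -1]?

Bisection error bound: |error| ≤ (b-a)/2^n
|error| ≤ (-1 - (-2))/2^10 = 1/2^10
|error| ≤ 0.0009765625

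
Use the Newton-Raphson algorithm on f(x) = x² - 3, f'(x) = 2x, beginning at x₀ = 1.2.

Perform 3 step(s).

f(x) = x² - 3
f'(x) = 2x
x₀ = 1.2

Newton-Raphson formula: x_{n+1} = x_n - f(x_n)/f'(x_n)

Iteration 1:
  f(1.200000) = -1.560000
  f'(1.200000) = 2.400000
  x_1 = 1.200000 - (-1.560000)/2.400000 = 1.850000
Iteration 2:
  f(1.850000) = 0.422500
  f'(1.850000) = 3.700000
  x_2 = 1.850000 - 0.422500/3.700000 = 1.735811
Iteration 3:
  f(1.735811) = 0.013039
  f'(1.735811) = 3.471622
  x_3 = 1.735811 - 0.013039/3.471622 = 1.732055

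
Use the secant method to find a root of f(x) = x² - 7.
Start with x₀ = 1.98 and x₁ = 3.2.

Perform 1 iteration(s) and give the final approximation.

f(x) = x² - 7
x₀ = 1.98, x₁ = 3.2

Secant formula: x_{n+1} = x_n - f(x_n)(x_n - x_{n-1})/(f(x_n) - f(x_{n-1}))

Iteration 1:
  f(1.980000) = -3.079600
  f(3.200000) = 3.240000
  x_2 = 3.200000 - 3.240000×(3.200000 - 1.980000)/(3.240000 - (-3.079600))
       = 2.574517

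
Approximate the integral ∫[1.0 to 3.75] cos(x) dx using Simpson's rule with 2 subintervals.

f(x) = cos(x)
a = 1.0, b = 3.75, n = 2
h = (b - a)/n = 1.375000

Simpson's rule: (h/3)[f(x₀) + 4f(x₁) + 2f(x₂) + ... + f(xₙ)]

x_0 = 1.0000, f(x_0) = 0.540302, coefficient = 1
x_1 = 2.3750, f(x_1) = -0.720278, coefficient = 4
x_2 = 3.7500, f(x_2) = -0.820559, coefficient = 1

I ≈ (1.375000/3) × -3.161371 = -1.448962
Exact value: -1.413032
Error: 0.035929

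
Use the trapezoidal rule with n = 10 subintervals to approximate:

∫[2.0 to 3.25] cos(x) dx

f(x) = cos(x)
a = 2.0, b = 3.25, n = 10
h = (b - a)/n = 0.125000

Trapezoidal rule: (h/2)[f(x₀) + 2f(x₁) + 2f(x₂) + ... + f(xₙ)]

x_0 = 2.0000, f(x_0) = -0.416147, coefficient = 1
x_1 = 2.1250, f(x_1) = -0.526266, coefficient = 2
x_2 = 2.2500, f(x_2) = -0.628174, coefficient = 2
x_3 = 2.3750, f(x_3) = -0.720278, coefficient = 2
x_4 = 2.5000, f(x_4) = -0.801144, coefficient = 2
x_5 = 2.6250, f(x_5) = -0.869507, coefficient = 2
x_6 = 2.7500, f(x_6) = -0.924302, coefficient = 2
x_7 = 2.8750, f(x_7) = -0.964674, coefficient = 2
x_8 = 3.0000, f(x_8) = -0.989992, coefficient = 2
x_9 = 3.1250, f(x_9) = -0.999862, coefficient = 2
x_10 = 3.2500, f(x_10) = -0.994130, coefficient = 1

I ≈ (0.125000/2) × -16.258678 = -1.016167
Exact value: -1.017493
Error: 0.001325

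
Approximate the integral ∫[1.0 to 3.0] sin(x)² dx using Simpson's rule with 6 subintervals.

f(x) = sin(x)²
a = 1.0, b = 3.0, n = 6
h = (b - a)/n = 0.333333

Simpson's rule: (h/3)[f(x₀) + 4f(x₁) + 2f(x₂) + ... + f(xₙ)]

x_0 = 1.0000, f(x_0) = 0.708073, coefficient = 1
x_1 = 1.3333, f(x_1) = 0.944663, coefficient = 4
x_2 = 1.6667, f(x_2) = 0.990837, coefficient = 2
x_3 = 2.0000, f(x_3) = 0.826822, coefficient = 4
x_4 = 2.3333, f(x_4) = 0.522853, coefficient = 2
x_5 = 2.6667, f(x_5) = 0.209098, coefficient = 4
x_6 = 3.0000, f(x_6) = 0.019915, coefficient = 1

I ≈ (0.333333/3) × 11.677702 = 1.297522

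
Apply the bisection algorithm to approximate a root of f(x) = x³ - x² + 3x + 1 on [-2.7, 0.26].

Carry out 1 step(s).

f(x) = x³ - x² + 3x + 1
Initial interval: [-2.7, 0.26]

Iteration 1:
  c_1 = (-2.700000 + 0.260000)/2 = -1.220000
  f(c_1) = f(-1.220000) = -5.964248
  f(a) × f(c) ≥ 0, new interval: [-1.220000, 0.260000]

After 1 iteration(s), the approximation is c_1 = -1.220000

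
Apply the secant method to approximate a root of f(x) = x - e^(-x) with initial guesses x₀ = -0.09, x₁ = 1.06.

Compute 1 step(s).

f(x) = x - e^(-x)
x₀ = -0.09, x₁ = 1.06

Secant formula: x_{n+1} = x_n - f(x_n)(x_n - x_{n-1})/(f(x_n) - f(x_{n-1}))

Iteration 1:
  f(-0.090000) = -1.184174
  f(1.060000) = 0.713544
  x_2 = 1.060000 - 0.713544×(1.060000 - (-0.090000))/(0.713544 - (-1.184174))
       = 0.627599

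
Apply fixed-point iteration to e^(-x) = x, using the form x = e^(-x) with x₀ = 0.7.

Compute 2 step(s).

Equation: e^(-x) = x
Fixed-point form: x = e^(-x)
x₀ = 0.7

x_1 = g(0.700000) = 0.496585
x_2 = g(0.496585) = 0.608605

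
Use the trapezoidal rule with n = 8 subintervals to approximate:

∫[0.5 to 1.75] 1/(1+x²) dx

f(x) = 1/(1+x²)
a = 0.5, b = 1.75, n = 8
h = (b - a)/n = 0.156250

Trapezoidal rule: (h/2)[f(x₀) + 2f(x₁) + 2f(x₂) + ... + f(xₙ)]

x_0 = 0.5000, f(x_0) = 0.800000, coefficient = 1
x_1 = 0.6562, f(x_1) = 0.698976, coefficient = 2
x_2 = 0.8125, f(x_2) = 0.602353, coefficient = 2
x_3 = 0.9688, f(x_3) = 0.515869, coefficient = 2
x_4 = 1.1250, f(x_4) = 0.441379, coefficient = 2
x_5 = 1.2812, f(x_5) = 0.378558, coefficient = 2
x_6 = 1.4375, f(x_6) = 0.326115, coefficient = 2
x_7 = 1.5938, f(x_7) = 0.282483, coefficient = 2
x_8 = 1.7500, f(x_8) = 0.246154, coefficient = 1

I ≈ (0.156250/2) × 7.537620 = 0.588877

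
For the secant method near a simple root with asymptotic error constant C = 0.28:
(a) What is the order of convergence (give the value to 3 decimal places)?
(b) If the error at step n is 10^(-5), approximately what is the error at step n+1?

(a) Secant method has superlinear convergence with order φ = (1+√5)/2 ≈ 1.618.
    This means |e_{n+1}| ≈ C|e_n|^1.618.

(b) With |e_n| = 10^(-5) and C = 0.28:
    |e_{n+1}| ≈ 0.28 × (10^(-5))^1.618 = 0.28 × 10^(-8.09)

(a) ≈ 1.618 (golden ratio); (b) |e_{n+1}| ≈ 2.275e-09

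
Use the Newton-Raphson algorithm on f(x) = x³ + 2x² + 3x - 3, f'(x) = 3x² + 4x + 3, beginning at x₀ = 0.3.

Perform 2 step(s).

f(x) = x³ + 2x² + 3x - 3
f'(x) = 3x² + 4x + 3
x₀ = 0.3

Newton-Raphson formula: x_{n+1} = x_n - f(x_n)/f'(x_n)

Iteration 1:
  f(0.300000) = -1.893000
  f'(0.300000) = 4.470000
  x_1 = 0.300000 - (-1.893000)/4.470000 = 0.723490
Iteration 2:
  f(0.723490) = 0.596047
  f'(0.723490) = 7.464273
  x_2 = 0.723490 - 0.596047/7.464273 = 0.643637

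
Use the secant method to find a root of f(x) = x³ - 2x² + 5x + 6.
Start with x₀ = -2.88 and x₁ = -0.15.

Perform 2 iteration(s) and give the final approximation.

f(x) = x³ - 2x² + 5x + 6
x₀ = -2.88, x₁ = -0.15

Secant formula: x_{n+1} = x_n - f(x_n)(x_n - x_{n-1})/(f(x_n) - f(x_{n-1}))

Iteration 1:
  f(-2.880000) = -48.876672
  f(-0.150000) = 5.201625
  x_2 = -0.150000 - 5.201625×(-0.150000 - (-2.880000))/(5.201625 - (-48.876672))
       = -0.412590
Iteration 2:
  f(-0.150000) = 5.201625
  f(-0.412590) = 3.526351
  x_3 = -0.412590 - 3.526351×(-0.412590 - (-0.150000))/(3.526351 - 5.201625)
       = -0.965327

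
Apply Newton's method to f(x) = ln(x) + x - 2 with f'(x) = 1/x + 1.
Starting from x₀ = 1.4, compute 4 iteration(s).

f(x) = ln(x) + x - 2
f'(x) = 1/x + 1
x₀ = 1.4

Newton-Raphson formula: x_{n+1} = x_n - f(x_n)/f'(x_n)

Iteration 1:
  f(1.400000) = -0.263528
  f'(1.400000) = 1.714286
  x_1 = 1.400000 - (-0.263528)/1.714286 = 1.553725
Iteration 2:
  f(1.553725) = -0.005621
  f'(1.553725) = 1.643615
  x_2 = 1.553725 - (-0.005621)/1.643615 = 1.557144
Iteration 3:
  f(1.557144) = -0.000002
  f'(1.557144) = 1.642201
  x_3 = 1.557144 - (-0.000002)/1.642201 = 1.557146
Iteration 4:
  f(1.557146) = 0.000000
  f'(1.557146) = 1.642201
  x_4 = 1.557146 - 0.000000/1.642201 = 1.557146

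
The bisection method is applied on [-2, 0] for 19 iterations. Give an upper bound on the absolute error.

Bisection error bound: |error| ≤ (b-a)/2^n
|error| ≤ (0 - (-2))/2^19 = 2/2^19
|error| ≤ 0.0000038147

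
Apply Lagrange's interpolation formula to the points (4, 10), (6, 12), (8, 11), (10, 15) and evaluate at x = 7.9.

Lagrange interpolation formula:
P(x) = Σ yᵢ × Lᵢ(x)
where Lᵢ(x) = Π_{j≠i} (x - xⱼ)/(xᵢ - xⱼ)

L_0(7.9) = (7.9 - 6)/(4 - 6) × (7.9 - 8)/(4 - 8) × (7.9 - 10)/(4 - 10) = -0.008312
L_1(7.9) = (7.9 - 4)/(6 - 4) × (7.9 - 8)/(6 - 8) × (7.9 - 10)/(6 - 10) = 0.051187
L_2(7.9) = (7.9 - 4)/(8 - 4) × (7.9 - 6)/(8 - 6) × (7.9 - 10)/(8 - 10) = 0.972563
L_3(7.9) = (7.9 - 4)/(10 - 4) × (7.9 - 6)/(10 - 6) × (7.9 - 8)/(10 - 8) = -0.015437

P(7.9) = 10×L_0(7.9) + 12×L_1(7.9) + 11×L_2(7.9) + 15×L_3(7.9)
P(7.9) = 10.997750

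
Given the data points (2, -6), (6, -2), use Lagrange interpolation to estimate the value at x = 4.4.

Lagrange interpolation formula:
P(x) = Σ yᵢ × Lᵢ(x)
where Lᵢ(x) = Π_{j≠i} (x - xⱼ)/(xᵢ - xⱼ)

L_0(4.4) = (4.4 - 6)/(2 - 6) = 0.400000
L_1(4.4) = (4.4 - 2)/(6 - 2) = 0.600000

P(4.4) = (-6)×L_0(4.4) + (-2)×L_1(4.4)
P(4.4) = -3.600000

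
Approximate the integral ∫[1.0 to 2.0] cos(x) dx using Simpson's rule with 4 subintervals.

f(x) = cos(x)
a = 1.0, b = 2.0, n = 4
h = (b - a)/n = 0.250000

Simpson's rule: (h/3)[f(x₀) + 4f(x₁) + 2f(x₂) + ... + f(xₙ)]

x_0 = 1.0000, f(x_0) = 0.540302, coefficient = 1
x_1 = 1.2500, f(x_1) = 0.315322, coefficient = 4
x_2 = 1.5000, f(x_2) = 0.070737, coefficient = 2
x_3 = 1.7500, f(x_3) = -0.178246, coefficient = 4
x_4 = 2.0000, f(x_4) = -0.416147, coefficient = 1

I ≈ (0.250000/3) × 0.813935 = 0.067828
Exact value: 0.067826
Error: 0.000001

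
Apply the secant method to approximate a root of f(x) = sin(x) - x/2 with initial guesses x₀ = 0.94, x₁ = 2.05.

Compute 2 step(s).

f(x) = sin(x) - x/2
x₀ = 0.94, x₁ = 2.05

Secant formula: x_{n+1} = x_n - f(x_n)(x_n - x_{n-1})/(f(x_n) - f(x_{n-1}))

Iteration 1:
  f(0.940000) = 0.337558
  f(2.050000) = -0.137638
  x_2 = 2.050000 - (-0.137638)×(2.050000 - 0.940000)/(-0.137638 - 0.337558)
       = 1.728495
Iteration 2:
  f(2.050000) = -0.137638
  f(1.728495) = 0.123344
  x_3 = 1.728495 - 0.123344×(1.728495 - 2.050000)/(0.123344 - (-0.137638))
       = 1.880443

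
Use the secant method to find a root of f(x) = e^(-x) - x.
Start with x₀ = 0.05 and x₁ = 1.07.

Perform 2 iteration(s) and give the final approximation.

f(x) = e^(-x) - x
x₀ = 0.05, x₁ = 1.07

Secant formula: x_{n+1} = x_n - f(x_n)(x_n - x_{n-1})/(f(x_n) - f(x_{n-1}))

Iteration 1:
  f(0.050000) = 0.901229
  f(1.070000) = -0.726991
  x_2 = 1.070000 - (-0.726991)×(1.070000 - 0.050000)/(-0.726991 - 0.901229)
       = 0.614576
Iteration 2:
  f(1.070000) = -0.726991
  f(0.614576) = -0.073705
  x_3 = 0.614576 - (-0.073705)×(0.614576 - 1.070000)/(-0.073705 - (-0.726991))
       = 0.563194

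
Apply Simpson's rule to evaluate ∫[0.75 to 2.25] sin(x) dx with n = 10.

f(x) = sin(x)
a = 0.75, b = 2.25, n = 10
h = (b - a)/n = 0.150000

Simpson's rule: (h/3)[f(x₀) + 4f(x₁) + 2f(x₂) + ... + f(xₙ)]

x_0 = 0.7500, f(x_0) = 0.681639, coefficient = 1
x_1 = 0.9000, f(x_1) = 0.783327, coefficient = 4
x_2 = 1.0500, f(x_2) = 0.867423, coefficient = 2
x_3 = 1.2000, f(x_3) = 0.932039, coefficient = 4
x_4 = 1.3500, f(x_4) = 0.975723, coefficient = 2
x_5 = 1.5000, f(x_5) = 0.997495, coefficient = 4
x_6 = 1.6500, f(x_6) = 0.996865, coefficient = 2
x_7 = 1.8000, f(x_7) = 0.973848, coefficient = 4
x_8 = 1.9500, f(x_8) = 0.928960, coefficient = 2
x_9 = 2.1000, f(x_9) = 0.863209, coefficient = 4
x_10 = 2.2500, f(x_10) = 0.778073, coefficient = 1

I ≈ (0.150000/3) × 27.197327 = 1.359866
Exact value: 1.359862
Error: 0.000004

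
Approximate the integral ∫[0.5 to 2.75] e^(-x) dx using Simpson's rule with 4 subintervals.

f(x) = e^(-x)
a = 0.5, b = 2.75, n = 4
h = (b - a)/n = 0.562500

Simpson's rule: (h/3)[f(x₀) + 4f(x₁) + 2f(x₂) + ... + f(xₙ)]

x_0 = 0.5000, f(x_0) = 0.606531, coefficient = 1
x_1 = 1.0625, f(x_1) = 0.345591, coefficient = 4
x_2 = 1.6250, f(x_2) = 0.196912, coefficient = 2
x_3 = 2.1875, f(x_3) = 0.112197, coefficient = 4
x_4 = 2.7500, f(x_4) = 0.063928, coefficient = 1

I ≈ (0.562500/3) × 2.895432 = 0.542894
Exact value: 0.542603
Error: 0.000291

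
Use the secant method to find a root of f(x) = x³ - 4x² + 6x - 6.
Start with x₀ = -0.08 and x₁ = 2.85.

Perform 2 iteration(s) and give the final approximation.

f(x) = x³ - 4x² + 6x - 6
x₀ = -0.08, x₁ = 2.85

Secant formula: x_{n+1} = x_n - f(x_n)(x_n - x_{n-1})/(f(x_n) - f(x_{n-1}))

Iteration 1:
  f(-0.080000) = -6.506112
  f(2.850000) = 1.759125
  x_2 = 2.850000 - 1.759125×(2.850000 - (-0.080000))/(1.759125 - (-6.506112))
       = 2.226396
Iteration 2:
  f(2.850000) = 1.759125
  f(2.226396) = -1.433094
  x_3 = 2.226396 - (-1.433094)×(2.226396 - 2.850000)/(-1.433094 - 1.759125)
       = 2.506353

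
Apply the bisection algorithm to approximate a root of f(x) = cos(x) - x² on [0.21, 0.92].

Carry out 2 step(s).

f(x) = cos(x) - x²
Initial interval: [0.21, 0.92]

Iteration 1:
  c_1 = (0.210000 + 0.920000)/2 = 0.565000
  f(c_1) = f(0.565000) = 0.525364
  f(a) × f(c) ≥ 0, new interval: [0.565000, 0.920000]
Iteration 2:
  c_2 = (0.565000 + 0.920000)/2 = 0.742500
  f(c_2) = f(0.742500) = 0.185474
  f(a) × f(c) ≥ 0, new interval: [0.742500, 0.920000]

After 2 iteration(s), the approximation is c_2 = 0.742500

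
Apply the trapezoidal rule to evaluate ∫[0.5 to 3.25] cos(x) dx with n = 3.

f(x) = cos(x)
a = 0.5, b = 3.25, n = 3
h = (b - a)/n = 0.916667

Trapezoidal rule: (h/2)[f(x₀) + 2f(x₁) + 2f(x₂) + ... + f(xₙ)]

x_0 = 0.5000, f(x_0) = 0.877583, coefficient = 1
x_1 = 1.4167, f(x_1) = 0.153520, coefficient = 2
x_2 = 2.3333, f(x_2) = -0.690758, coefficient = 2
x_3 = 3.2500, f(x_3) = -0.994130, coefficient = 1

I ≈ (0.916667/2) × -1.191023 = -0.545886
Exact value: -0.587621
Error: 0.041735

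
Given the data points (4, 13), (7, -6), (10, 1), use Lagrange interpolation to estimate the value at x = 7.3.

Lagrange interpolation formula:
P(x) = Σ yᵢ × Lᵢ(x)
where Lᵢ(x) = Π_{j≠i} (x - xⱼ)/(xᵢ - xⱼ)

L_0(7.3) = (7.3 - 7)/(4 - 7) × (7.3 - 10)/(4 - 10) = -0.045000
L_1(7.3) = (7.3 - 4)/(7 - 4) × (7.3 - 10)/(7 - 10) = 0.990000
L_2(7.3) = (7.3 - 4)/(10 - 4) × (7.3 - 7)/(10 - 7) = 0.055000

P(7.3) = 13×L_0(7.3) + (-6)×L_1(7.3) + 1×L_2(7.3)
P(7.3) = -6.470000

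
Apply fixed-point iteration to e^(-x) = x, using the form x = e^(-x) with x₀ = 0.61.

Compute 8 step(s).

Equation: e^(-x) = x
Fixed-point form: x = e^(-x)
x₀ = 0.61

x_1 = g(0.610000) = 0.543351
x_2 = g(0.543351) = 0.580799
x_3 = g(0.580799) = 0.559451
x_4 = g(0.559451) = 0.571523
x_5 = g(0.571523) = 0.564665
x_6 = g(0.564665) = 0.568551
x_7 = g(0.568551) = 0.566346
x_8 = g(0.566346) = 0.567596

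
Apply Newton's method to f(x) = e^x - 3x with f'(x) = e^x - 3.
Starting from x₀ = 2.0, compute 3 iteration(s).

f(x) = e^x - 3x
f'(x) = e^x - 3
x₀ = 2.0

Newton-Raphson formula: x_{n+1} = x_n - f(x_n)/f'(x_n)

Iteration 1:
  f(2.000000) = 1.389056
  f'(2.000000) = 4.389056
  x_1 = 2.000000 - 1.389056/4.389056 = 1.683518
Iteration 2:
  f(1.683518) = 0.333912
  f'(1.683518) = 2.384467
  x_2 = 1.683518 - 0.333912/2.384467 = 1.543482
Iteration 3:
  f(1.543482) = 0.050415
  f'(1.543482) = 1.680861
  x_3 = 1.543482 - 0.050415/1.680861 = 1.513489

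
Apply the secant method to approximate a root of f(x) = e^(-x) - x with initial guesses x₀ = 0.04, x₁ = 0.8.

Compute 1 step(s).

f(x) = e^(-x) - x
x₀ = 0.04, x₁ = 0.8

Secant formula: x_{n+1} = x_n - f(x_n)(x_n - x_{n-1})/(f(x_n) - f(x_{n-1}))

Iteration 1:
  f(0.040000) = 0.920789
  f(0.800000) = -0.350671
  x_2 = 0.800000 - (-0.350671)×(0.800000 - 0.040000)/(-0.350671 - 0.920789)
       = 0.590391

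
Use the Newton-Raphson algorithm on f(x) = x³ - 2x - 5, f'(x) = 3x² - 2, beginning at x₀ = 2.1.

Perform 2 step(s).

f(x) = x³ - 2x - 5
f'(x) = 3x² - 2
x₀ = 2.1

Newton-Raphson formula: x_{n+1} = x_n - f(x_n)/f'(x_n)

Iteration 1:
  f(2.100000) = 0.061000
  f'(2.100000) = 11.230000
  x_1 = 2.100000 - 0.061000/11.230000 = 2.094568
Iteration 2:
  f(2.094568) = 0.000186
  f'(2.094568) = 11.161647
  x_2 = 2.094568 - 0.000186/11.161647 = 2.094551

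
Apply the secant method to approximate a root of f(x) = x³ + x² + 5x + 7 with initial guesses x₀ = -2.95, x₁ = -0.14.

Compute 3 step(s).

f(x) = x³ + x² + 5x + 7
x₀ = -2.95, x₁ = -0.14

Secant formula: x_{n+1} = x_n - f(x_n)(x_n - x_{n-1})/(f(x_n) - f(x_{n-1}))

Iteration 1:
  f(-2.950000) = -24.719875
  f(-0.140000) = 6.316856
  x_2 = -0.140000 - 6.316856×(-0.140000 - (-2.950000))/(6.316856 - (-24.719875))
       = -0.711915
Iteration 2:
  f(-0.140000) = 6.316856
  f(-0.711915) = 3.586434
  x_3 = -0.711915 - 3.586434×(-0.711915 - (-0.140000))/(3.586434 - 6.316856)
       = -1.463130
Iteration 3:
  f(-0.711915) = 3.586434
  f(-1.463130) = -1.307096
  x_4 = -1.463130 - (-1.307096)×(-1.463130 - (-0.711915))/(-1.307096 - 3.586434)
       = -1.262475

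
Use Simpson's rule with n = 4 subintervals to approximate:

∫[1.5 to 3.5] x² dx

f(x) = x²
a = 1.5, b = 3.5, n = 4
h = (b - a)/n = 0.500000

Simpson's rule: (h/3)[f(x₀) + 4f(x₁) + 2f(x₂) + ... + f(xₙ)]

x_0 = 1.5000, f(x_0) = 2.250000, coefficient = 1
x_1 = 2.0000, f(x_1) = 4.000000, coefficient = 4
x_2 = 2.5000, f(x_2) = 6.250000, coefficient = 2
x_3 = 3.0000, f(x_3) = 9.000000, coefficient = 4
x_4 = 3.5000, f(x_4) = 12.250000, coefficient = 1

I ≈ (0.500000/3) × 79.000000 = 13.166667
Exact value: 13.166667
Error: 0.000000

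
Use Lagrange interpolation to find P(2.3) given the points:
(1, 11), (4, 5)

Lagrange interpolation formula:
P(x) = Σ yᵢ × Lᵢ(x)
where Lᵢ(x) = Π_{j≠i} (x - xⱼ)/(xᵢ - xⱼ)

L_0(2.3) = (2.3 - 4)/(1 - 4) = 0.566667
L_1(2.3) = (2.3 - 1)/(4 - 1) = 0.433333

P(2.3) = 11×L_0(2.3) + 5×L_1(2.3)
P(2.3) = 8.400000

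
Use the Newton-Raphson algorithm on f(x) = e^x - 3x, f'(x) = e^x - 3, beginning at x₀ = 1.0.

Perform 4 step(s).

f(x) = e^x - 3x
f'(x) = e^x - 3
x₀ = 1.0

Newton-Raphson formula: x_{n+1} = x_n - f(x_n)/f'(x_n)

Iteration 1:
  f(1.000000) = -0.281718
  f'(1.000000) = -0.281718
  x_1 = 1.000000 - (-0.281718)/(-0.281718) = 0.000000
Iteration 2:
  f(0.000000) = 1.000000
  f'(0.000000) = -2.000000
  x_2 = 0.000000 - 1.000000/(-2.000000) = 0.500000
Iteration 3:
  f(0.500000) = 0.148721
  f'(0.500000) = -1.351279
  x_3 = 0.500000 - 0.148721/(-1.351279) = 0.610060
Iteration 4:
  f(0.610060) = 0.010362
  f'(0.610060) = -1.159459
  x_4 = 0.610060 - 0.010362/(-1.159459) = 0.618997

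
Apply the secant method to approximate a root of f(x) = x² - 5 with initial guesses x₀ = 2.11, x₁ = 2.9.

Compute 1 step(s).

f(x) = x² - 5
x₀ = 2.11, x₁ = 2.9

Secant formula: x_{n+1} = x_n - f(x_n)(x_n - x_{n-1})/(f(x_n) - f(x_{n-1}))

Iteration 1:
  f(2.110000) = -0.547900
  f(2.900000) = 3.410000
  x_2 = 2.900000 - 3.410000×(2.900000 - 2.110000)/(3.410000 - (-0.547900))
       = 2.219361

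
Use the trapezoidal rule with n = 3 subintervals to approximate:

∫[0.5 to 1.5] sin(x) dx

f(x) = sin(x)
a = 0.5, b = 1.5, n = 3
h = (b - a)/n = 0.333333

Trapezoidal rule: (h/2)[f(x₀) + 2f(x₁) + 2f(x₂) + ... + f(xₙ)]

x_0 = 0.5000, f(x_0) = 0.479426, coefficient = 1
x_1 = 0.8333, f(x_1) = 0.740177, coefficient = 2
x_2 = 1.1667, f(x_2) = 0.919445, coefficient = 2
x_3 = 1.5000, f(x_3) = 0.997495, coefficient = 1

I ≈ (0.333333/2) × 4.796164 = 0.799361
Exact value: 0.806845
Error: 0.007485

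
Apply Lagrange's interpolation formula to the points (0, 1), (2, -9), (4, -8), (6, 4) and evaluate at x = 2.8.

Lagrange interpolation formula:
P(x) = Σ yᵢ × Lᵢ(x)
where Lᵢ(x) = Π_{j≠i} (x - xⱼ)/(xᵢ - xⱼ)

L_0(2.8) = (2.8 - 2)/(0 - 2) × (2.8 - 4)/(0 - 4) × (2.8 - 6)/(0 - 6) = -0.064000
L_1(2.8) = (2.8 - 0)/(2 - 0) × (2.8 - 4)/(2 - 4) × (2.8 - 6)/(2 - 6) = 0.672000
L_2(2.8) = (2.8 - 0)/(4 - 0) × (2.8 - 2)/(4 - 2) × (2.8 - 6)/(4 - 6) = 0.448000
L_3(2.8) = (2.8 - 0)/(6 - 0) × (2.8 - 2)/(6 - 2) × (2.8 - 4)/(6 - 4) = -0.056000

P(2.8) = 1×L_0(2.8) + (-9)×L_1(2.8) + (-8)×L_2(2.8) + 4×L_3(2.8)
P(2.8) = -9.920000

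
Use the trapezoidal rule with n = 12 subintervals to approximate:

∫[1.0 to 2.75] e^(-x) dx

f(x) = e^(-x)
a = 1.0, b = 2.75, n = 12
h = (b - a)/n = 0.145833

Trapezoidal rule: (h/2)[f(x₀) + 2f(x₁) + 2f(x₂) + ... + f(xₙ)]

x_0 = 1.0000, f(x_0) = 0.367879, coefficient = 1
x_1 = 1.1458, f(x_1) = 0.317959, coefficient = 2
x_2 = 1.2917, f(x_2) = 0.274812, coefficient = 2
x_3 = 1.4375, f(x_3) = 0.237521, coefficient = 2
x_4 = 1.5833, f(x_4) = 0.205290, coefficient = 2
x_5 = 1.7292, f(x_5) = 0.177432, coefficient = 2
x_6 = 1.8750, f(x_6) = 0.153355, coefficient = 2
x_7 = 2.0208, f(x_7) = 0.132545, coefficient = 2
x_8 = 2.1667, f(x_8) = 0.114559, coefficient = 2
x_9 = 2.3125, f(x_9) = 0.099013, coefficient = 2
x_10 = 2.4583, f(x_10) = 0.085577, coefficient = 2
x_11 = 2.6042, f(x_11) = 0.073965, coefficient = 2
x_12 = 2.7500, f(x_12) = 0.063928, coefficient = 1

I ≈ (0.145833/2) × 4.175864 = 0.304490
Exact value: 0.303952
Error: 0.000538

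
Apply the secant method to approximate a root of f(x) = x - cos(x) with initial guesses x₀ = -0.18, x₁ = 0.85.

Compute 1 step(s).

f(x) = x - cos(x)
x₀ = -0.18, x₁ = 0.85

Secant formula: x_{n+1} = x_n - f(x_n)(x_n - x_{n-1})/(f(x_n) - f(x_{n-1}))

Iteration 1:
  f(-0.180000) = -1.163844
  f(0.850000) = 0.190017
  x_2 = 0.850000 - 0.190017×(0.850000 - (-0.180000))/(0.190017 - (-1.163844))
       = 0.705438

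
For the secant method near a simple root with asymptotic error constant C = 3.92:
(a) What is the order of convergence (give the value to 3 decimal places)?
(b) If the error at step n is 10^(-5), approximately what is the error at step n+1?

(a) Secant method has superlinear convergence with order φ = (1+√5)/2 ≈ 1.618.
    This means |e_{n+1}| ≈ C|e_n|^1.618.

(b) With |e_n| = 10^(-5) and C = 3.92:
    |e_{n+1}| ≈ 3.92 × (10^(-5))^1.618 = 3.92 × 10^(-8.09)

(a) ≈ 1.618 (golden ratio); (b) |e_{n+1}| ≈ 3.185e-08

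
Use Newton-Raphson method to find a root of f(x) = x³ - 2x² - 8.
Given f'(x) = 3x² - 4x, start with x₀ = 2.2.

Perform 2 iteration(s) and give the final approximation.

f(x) = x³ - 2x² - 8
f'(x) = 3x² - 4x
x₀ = 2.2

Newton-Raphson formula: x_{n+1} = x_n - f(x_n)/f'(x_n)

Iteration 1:
  f(2.200000) = -7.032000
  f'(2.200000) = 5.720000
  x_1 = 2.200000 - (-7.032000)/5.720000 = 3.429371
Iteration 2:
  f(3.429371) = 8.810232
  f'(3.429371) = 21.564266
  x_2 = 3.429371 - 8.810232/21.564266 = 3.020814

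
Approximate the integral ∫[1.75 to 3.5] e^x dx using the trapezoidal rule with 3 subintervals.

f(x) = e^x
a = 1.75, b = 3.5, n = 3
h = (b - a)/n = 0.583333

Trapezoidal rule: (h/2)[f(x₀) + 2f(x₁) + 2f(x₂) + ... + f(xₙ)]

x_0 = 1.7500, f(x_0) = 5.754603, coefficient = 1
x_1 = 2.3333, f(x_1) = 10.312259, coefficient = 2
x_2 = 2.9167, f(x_2) = 18.479586, coefficient = 2
x_3 = 3.5000, f(x_3) = 33.115452, coefficient = 1

I ≈ (0.583333/2) × 96.453744 = 28.132342
Exact value: 27.360849
Error: 0.771493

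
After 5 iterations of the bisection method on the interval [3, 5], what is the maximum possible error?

Bisection error bound: |error| ≤ (b-a)/2^n
|error| ≤ (5 - 3)/2^5 = 2/2^5
|error| ≤ 0.0625000000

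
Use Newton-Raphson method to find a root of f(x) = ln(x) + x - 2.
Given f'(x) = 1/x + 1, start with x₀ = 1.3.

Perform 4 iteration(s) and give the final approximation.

f(x) = ln(x) + x - 2
f'(x) = 1/x + 1
x₀ = 1.3

Newton-Raphson formula: x_{n+1} = x_n - f(x_n)/f'(x_n)

Iteration 1:
  f(1.300000) = -0.437636
  f'(1.300000) = 1.769231
  x_1 = 1.300000 - (-0.437636)/1.769231 = 1.547359
Iteration 2:
  f(1.547359) = -0.016091
  f'(1.547359) = 1.646262
  x_2 = 1.547359 - (-0.016091)/1.646262 = 1.557134
Iteration 3:
  f(1.557134) = -0.000020
  f'(1.557134) = 1.642206
  x_3 = 1.557134 - (-0.000020)/1.642206 = 1.557146
Iteration 4:
  f(1.557146) = 0.000000
  f'(1.557146) = 1.642201
  x_4 = 1.557146 - 0.000000/1.642201 = 1.557146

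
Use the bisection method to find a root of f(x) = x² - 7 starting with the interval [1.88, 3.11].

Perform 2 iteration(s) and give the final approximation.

f(x) = x² - 7
Initial interval: [1.88, 3.11]

Iteration 1:
  c_1 = (1.880000 + 3.110000)/2 = 2.495000
  f(c_1) = f(2.495000) = -0.774975
  f(a) × f(c) ≥ 0, new interval: [2.495000, 3.110000]
Iteration 2:
  c_2 = (2.495000 + 3.110000)/2 = 2.802500
  f(c_2) = f(2.802500) = 0.854006
  f(a) × f(c) < 0, new interval: [2.495000, 2.802500]

After 2 iteration(s), the approximation is c_2 = 2.802500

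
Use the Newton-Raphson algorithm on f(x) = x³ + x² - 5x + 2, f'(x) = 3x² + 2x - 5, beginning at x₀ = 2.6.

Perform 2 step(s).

f(x) = x³ + x² - 5x + 2
f'(x) = 3x² + 2x - 5
x₀ = 2.6

Newton-Raphson formula: x_{n+1} = x_n - f(x_n)/f'(x_n)

Iteration 1:
  f(2.600000) = 13.336000
  f'(2.600000) = 20.480000
  x_1 = 2.600000 - 13.336000/20.480000 = 1.948828
Iteration 2:
  f(1.948828) = 3.455305
  f'(1.948828) = 10.291449
  x_2 = 1.948828 - 3.455305/10.291449 = 1.613083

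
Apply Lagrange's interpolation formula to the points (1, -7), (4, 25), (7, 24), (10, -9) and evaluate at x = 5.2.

Lagrange interpolation formula:
P(x) = Σ yᵢ × Lᵢ(x)
where Lᵢ(x) = Π_{j≠i} (x - xⱼ)/(xᵢ - xⱼ)

L_0(5.2) = (5.2 - 4)/(1 - 4) × (5.2 - 7)/(1 - 7) × (5.2 - 10)/(1 - 10) = -0.064000
L_1(5.2) = (5.2 - 1)/(4 - 1) × (5.2 - 7)/(4 - 7) × (5.2 - 10)/(4 - 10) = 0.672000
L_2(5.2) = (5.2 - 1)/(7 - 1) × (5.2 - 4)/(7 - 4) × (5.2 - 10)/(7 - 10) = 0.448000
L_3(5.2) = (5.2 - 1)/(10 - 1) × (5.2 - 4)/(10 - 4) × (5.2 - 7)/(10 - 7) = -0.056000

P(5.2) = (-7)×L_0(5.2) + 25×L_1(5.2) + 24×L_2(5.2) + (-9)×L_3(5.2)
P(5.2) = 28.504000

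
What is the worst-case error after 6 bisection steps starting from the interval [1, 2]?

Bisection error bound: |error| ≤ (b-a)/2^n
|error| ≤ (2 - 1)/2^6 = 1/2^6
|error| ≤ 0.0156250000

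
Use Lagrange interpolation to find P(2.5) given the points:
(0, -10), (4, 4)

Lagrange interpolation formula:
P(x) = Σ yᵢ × Lᵢ(x)
where Lᵢ(x) = Π_{j≠i} (x - xⱼ)/(xᵢ - xⱼ)

L_0(2.5) = (2.5 - 4)/(0 - 4) = 0.375000
L_1(2.5) = (2.5 - 0)/(4 - 0) = 0.625000

P(2.5) = (-10)×L_0(2.5) + 4×L_1(2.5)
P(2.5) = -1.250000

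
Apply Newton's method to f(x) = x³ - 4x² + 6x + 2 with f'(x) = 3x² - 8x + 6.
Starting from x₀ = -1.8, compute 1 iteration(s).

f(x) = x³ - 4x² + 6x + 2
f'(x) = 3x² - 8x + 6
x₀ = -1.8

Newton-Raphson formula: x_{n+1} = x_n - f(x_n)/f'(x_n)

Iteration 1:
  f(-1.800000) = -27.592000
  f'(-1.800000) = 30.120000
  x_1 = -1.800000 - (-27.592000)/30.120000 = -0.883931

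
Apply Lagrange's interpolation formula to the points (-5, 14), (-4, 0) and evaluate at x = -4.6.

Lagrange interpolation formula:
P(x) = Σ yᵢ × Lᵢ(x)
where Lᵢ(x) = Π_{j≠i} (x - xⱼ)/(xᵢ - xⱼ)

L_0(-4.6) = (-4.6 - (-4))/(-5 - (-4)) = 0.600000
L_1(-4.6) = (-4.6 - (-5))/(-4 - (-5)) = 0.400000

P(-4.6) = 14×L_0(-4.6) + 0×L_1(-4.6)
P(-4.6) = 8.400000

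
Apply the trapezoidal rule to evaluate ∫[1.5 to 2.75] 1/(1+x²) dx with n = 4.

f(x) = 1/(1+x²)
a = 1.5, b = 2.75, n = 4
h = (b - a)/n = 0.312500

Trapezoidal rule: (h/2)[f(x₀) + 2f(x₁) + 2f(x₂) + ... + f(xₙ)]

x_0 = 1.5000, f(x_0) = 0.307692, coefficient = 1
x_1 = 1.8125, f(x_1) = 0.233364, coefficient = 2
x_2 = 2.1250, f(x_2) = 0.181303, coefficient = 2
x_3 = 2.4375, f(x_3) = 0.144063, coefficient = 2
x_4 = 2.7500, f(x_4) = 0.116788, coefficient = 1

I ≈ (0.312500/2) × 1.541940 = 0.240928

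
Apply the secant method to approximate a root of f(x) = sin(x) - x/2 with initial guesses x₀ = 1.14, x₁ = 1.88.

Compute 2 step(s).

f(x) = sin(x) - x/2
x₀ = 1.14, x₁ = 1.88

Secant formula: x_{n+1} = x_n - f(x_n)(x_n - x_{n-1})/(f(x_n) - f(x_{n-1}))

Iteration 1:
  f(1.140000) = 0.338633
  f(1.880000) = 0.012576
  x_2 = 1.880000 - 0.012576×(1.880000 - 1.140000)/(0.012576 - 0.338633)
       = 1.908542
Iteration 2:
  f(1.880000) = 0.012576
  f(1.908542) = -0.010767
  x_3 = 1.908542 - (-0.010767)×(1.908542 - 1.880000)/(-0.010767 - 0.012576)
       = 1.895377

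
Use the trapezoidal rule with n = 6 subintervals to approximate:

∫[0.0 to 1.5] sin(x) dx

f(x) = sin(x)
a = 0.0, b = 1.5, n = 6
h = (b - a)/n = 0.250000

Trapezoidal rule: (h/2)[f(x₀) + 2f(x₁) + 2f(x₂) + ... + f(xₙ)]

x_0 = 0.0000, f(x_0) = 0.000000, coefficient = 1
x_1 = 0.2500, f(x_1) = 0.247404, coefficient = 2
x_2 = 0.5000, f(x_2) = 0.479426, coefficient = 2
x_3 = 0.7500, f(x_3) = 0.681639, coefficient = 2
x_4 = 1.0000, f(x_4) = 0.841471, coefficient = 2
x_5 = 1.2500, f(x_5) = 0.948985, coefficient = 2
x_6 = 1.5000, f(x_6) = 0.997495, coefficient = 1

I ≈ (0.250000/2) × 7.395343 = 0.924418
Exact value: 0.929263
Error: 0.004845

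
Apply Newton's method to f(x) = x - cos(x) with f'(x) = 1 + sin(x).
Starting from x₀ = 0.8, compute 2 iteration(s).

f(x) = x - cos(x)
f'(x) = 1 + sin(x)
x₀ = 0.8

Newton-Raphson formula: x_{n+1} = x_n - f(x_n)/f'(x_n)

Iteration 1:
  f(0.800000) = 0.103293
  f'(0.800000) = 1.717356
  x_1 = 0.800000 - 0.103293/1.717356 = 0.739853
Iteration 2:
  f(0.739853) = 0.001286
  f'(0.739853) = 1.674180
  x_2 = 0.739853 - 0.001286/1.674180 = 0.739085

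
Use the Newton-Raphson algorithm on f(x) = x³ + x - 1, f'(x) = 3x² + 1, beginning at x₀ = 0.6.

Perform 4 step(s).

f(x) = x³ + x - 1
f'(x) = 3x² + 1
x₀ = 0.6

Newton-Raphson formula: x_{n+1} = x_n - f(x_n)/f'(x_n)

Iteration 1:
  f(0.600000) = -0.184000
  f'(0.600000) = 2.080000
  x_1 = 0.600000 - (-0.184000)/2.080000 = 0.688462
Iteration 2:
  f(0.688462) = 0.014778
  f'(0.688462) = 2.421938
  x_2 = 0.688462 - 0.014778/2.421938 = 0.682360
Iteration 3:
  f(0.682360) = 0.000077
  f'(0.682360) = 2.396845
  x_3 = 0.682360 - 0.000077/2.396845 = 0.682328
Iteration 4:
  f(0.682328) = 0.000000
  f'(0.682328) = 2.396714
  x_4 = 0.682328 - 0.000000/2.396714 = 0.682328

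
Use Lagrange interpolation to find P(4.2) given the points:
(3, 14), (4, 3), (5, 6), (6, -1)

Lagrange interpolation formula:
P(x) = Σ yᵢ × Lᵢ(x)
where Lᵢ(x) = Π_{j≠i} (x - xⱼ)/(xᵢ - xⱼ)

L_0(4.2) = (4.2 - 4)/(3 - 4) × (4.2 - 5)/(3 - 5) × (4.2 - 6)/(3 - 6) = -0.048000
L_1(4.2) = (4.2 - 3)/(4 - 3) × (4.2 - 5)/(4 - 5) × (4.2 - 6)/(4 - 6) = 0.864000
L_2(4.2) = (4.2 - 3)/(5 - 3) × (4.2 - 4)/(5 - 4) × (4.2 - 6)/(5 - 6) = 0.216000
L_3(4.2) = (4.2 - 3)/(6 - 3) × (4.2 - 4)/(6 - 4) × (4.2 - 5)/(6 - 5) = -0.032000

P(4.2) = 14×L_0(4.2) + 3×L_1(4.2) + 6×L_2(4.2) + (-1)×L_3(4.2)
P(4.2) = 3.248000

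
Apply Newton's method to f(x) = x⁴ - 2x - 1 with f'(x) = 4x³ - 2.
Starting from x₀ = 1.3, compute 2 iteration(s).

f(x) = x⁴ - 2x - 1
f'(x) = 4x³ - 2
x₀ = 1.3

Newton-Raphson formula: x_{n+1} = x_n - f(x_n)/f'(x_n)

Iteration 1:
  f(1.300000) = -0.743900
  f'(1.300000) = 6.788000
  x_1 = 1.300000 - (-0.743900)/6.788000 = 1.409590
Iteration 2:
  f(1.409590) = 0.128771
  f'(1.409590) = 9.203116
  x_2 = 1.409590 - 0.128771/9.203116 = 1.395598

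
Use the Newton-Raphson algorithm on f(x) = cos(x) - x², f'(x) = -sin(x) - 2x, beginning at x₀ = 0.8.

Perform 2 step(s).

f(x) = cos(x) - x²
f'(x) = -sin(x) - 2x
x₀ = 0.8

Newton-Raphson formula: x_{n+1} = x_n - f(x_n)/f'(x_n)

Iteration 1:
  f(0.800000) = 0.056707
  f'(0.800000) = -2.317356
  x_1 = 0.800000 - 0.056707/(-2.317356) = 0.824470
Iteration 2:
  f(0.824470) = -0.000806
  f'(0.824470) = -2.383129
  x_2 = 0.824470 - (-0.000806)/(-2.383129) = 0.824132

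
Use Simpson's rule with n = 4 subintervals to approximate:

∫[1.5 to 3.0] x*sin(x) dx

f(x) = x*sin(x)
a = 1.5, b = 3.0, n = 4
h = (b - a)/n = 0.375000

Simpson's rule: (h/3)[f(x₀) + 4f(x₁) + 2f(x₂) + ... + f(xₙ)]

x_0 = 1.5000, f(x_0) = 1.496242, coefficient = 1
x_1 = 1.8750, f(x_1) = 1.788911, coefficient = 4
x_2 = 2.2500, f(x_2) = 1.750665, coefficient = 2
x_3 = 2.6250, f(x_3) = 1.296541, coefficient = 4
x_4 = 3.0000, f(x_4) = 0.423360, coefficient = 1

I ≈ (0.375000/3) × 17.762738 = 2.220342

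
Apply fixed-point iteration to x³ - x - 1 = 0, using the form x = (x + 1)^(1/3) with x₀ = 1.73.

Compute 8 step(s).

Equation: x³ - x - 1 = 0
Fixed-point form: x = (x + 1)^(1/3)
x₀ = 1.73

x_1 = g(1.730000) = 1.397615
x_2 = g(1.397615) = 1.338422
x_3 = g(1.338422) = 1.327316
x_4 = g(1.327316) = 1.325211
x_5 = g(1.325211) = 1.324812
x_6 = g(1.324812) = 1.324736
x_7 = g(1.324736) = 1.324721
x_8 = g(1.324721) = 1.324719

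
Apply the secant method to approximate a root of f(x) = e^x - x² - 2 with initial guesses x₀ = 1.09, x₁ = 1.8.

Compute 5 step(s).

f(x) = e^x - x² - 2
x₀ = 1.09, x₁ = 1.8

Secant formula: x_{n+1} = x_n - f(x_n)(x_n - x_{n-1})/(f(x_n) - f(x_{n-1}))

Iteration 1:
  f(1.090000) = -0.213826
  f(1.800000) = 0.809647
  x_2 = 1.800000 - 0.809647×(1.800000 - 1.090000)/(0.809647 - (-0.213826))
       = 1.238334
Iteration 2:
  f(1.800000) = 0.809647
  f(1.238334) = -0.083609
  x_3 = 1.238334 - (-0.083609)×(1.238334 - 1.800000)/(-0.083609 - 0.809647)
       = 1.290907
Iteration 3:
  f(1.238334) = -0.083609
  f(1.290907) = -0.030358
  x_4 = 1.290907 - (-0.030358)×(1.290907 - 1.238334)/(-0.030358 - (-0.083609))
       = 1.320878
Iteration 4:
  f(1.290907) = -0.030358
  f(1.320878) = 0.001991
  x_5 = 1.320878 - 0.001991×(1.320878 - 1.290907)/(0.001991 - (-0.030358))
       = 1.319033
Iteration 5:
  f(1.320878) = 0.001991
  f(1.319033) = -0.000044
  x_6 = 1.319033 - (-0.000044)×(1.319033 - 1.320878)/(-0.000044 - 0.001991)
       = 1.319074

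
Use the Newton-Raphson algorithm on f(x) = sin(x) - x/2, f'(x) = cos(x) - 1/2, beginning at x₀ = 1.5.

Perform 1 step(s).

f(x) = sin(x) - x/2
f'(x) = cos(x) - 1/2
x₀ = 1.5

Newton-Raphson formula: x_{n+1} = x_n - f(x_n)/f'(x_n)

Iteration 1:
  f(1.500000) = 0.247495
  f'(1.500000) = -0.429263
  x_1 = 1.500000 - 0.247495/(-0.429263) = 2.076558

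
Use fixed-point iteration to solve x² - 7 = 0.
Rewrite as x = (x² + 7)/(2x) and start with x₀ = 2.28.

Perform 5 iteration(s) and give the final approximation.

Equation: x² - 7 = 0
Fixed-point form: x = (x² + 7)/(2x)
x₀ = 2.28

x_1 = g(2.280000) = 2.675088
x_2 = g(2.675088) = 2.645912
x_3 = g(2.645912) = 2.645751
x_4 = g(2.645751) = 2.645751
x_5 = g(2.645751) = 2.645751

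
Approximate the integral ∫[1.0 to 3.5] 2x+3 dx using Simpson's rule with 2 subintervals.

f(x) = 2x+3
a = 1.0, b = 3.5, n = 2
h = (b - a)/n = 1.250000

Simpson's rule: (h/3)[f(x₀) + 4f(x₁) + 2f(x₂) + ... + f(xₙ)]

x_0 = 1.0000, f(x_0) = 5.000000, coefficient = 1
x_1 = 2.2500, f(x_1) = 7.500000, coefficient = 4
x_2 = 3.5000, f(x_2) = 10.000000, coefficient = 1

I ≈ (1.250000/3) × 45.000000 = 18.750000
Exact value: 18.750000
Error: 0.000000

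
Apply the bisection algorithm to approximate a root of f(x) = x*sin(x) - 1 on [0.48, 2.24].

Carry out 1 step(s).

f(x) = x*sin(x) - 1
Initial interval: [0.48, 2.24]

Iteration 1:
  c_1 = (0.480000 + 2.240000)/2 = 1.360000
  f(c_1) = f(1.360000) = 0.329896
  f(a) × f(c) < 0, new interval: [0.480000, 1.360000]

After 1 iteration(s), the approximation is c_1 = 1.360000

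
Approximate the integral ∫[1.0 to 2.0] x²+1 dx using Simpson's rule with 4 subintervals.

f(x) = x²+1
a = 1.0, b = 2.0, n = 4
h = (b - a)/n = 0.250000

Simpson's rule: (h/3)[f(x₀) + 4f(x₁) + 2f(x₂) + ... + f(xₙ)]

x_0 = 1.0000, f(x_0) = 2.000000, coefficient = 1
x_1 = 1.2500, f(x_1) = 2.562500, coefficient = 4
x_2 = 1.5000, f(x_2) = 3.250000, coefficient = 2
x_3 = 1.7500, f(x_3) = 4.062500, coefficient = 4
x_4 = 2.0000, f(x_4) = 5.000000, coefficient = 1

I ≈ (0.250000/3) × 40.000000 = 3.333333
Exact value: 3.333333
Error: 0.000000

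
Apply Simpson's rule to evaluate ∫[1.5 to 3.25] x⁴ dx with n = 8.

f(x) = x⁴
a = 1.5, b = 3.25, n = 8
h = (b - a)/n = 0.218750

Simpson's rule: (h/3)[f(x₀) + 4f(x₁) + 2f(x₂) + ... + f(xₙ)]

x_0 = 1.5000, f(x_0) = 5.062500, coefficient = 1
x_1 = 1.7188, f(x_1) = 8.726716, coefficient = 4
x_2 = 1.9375, f(x_2) = 14.091812, coefficient = 2
x_3 = 2.1562, f(x_3) = 21.617051, coefficient = 4
x_4 = 2.3750, f(x_4) = 31.816650, coefficient = 2
x_5 = 2.5938, f(x_5) = 45.259782, coefficient = 4
x_6 = 2.8125, f(x_6) = 62.570572, coefficient = 2
x_7 = 3.0312, f(x_7) = 84.428102, coefficient = 4
x_8 = 3.2500, f(x_8) = 111.566406, coefficient = 1

I ≈ (0.218750/3) × 973.713577 = 70.999948
Exact value: 70.999414
Error: 0.000534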